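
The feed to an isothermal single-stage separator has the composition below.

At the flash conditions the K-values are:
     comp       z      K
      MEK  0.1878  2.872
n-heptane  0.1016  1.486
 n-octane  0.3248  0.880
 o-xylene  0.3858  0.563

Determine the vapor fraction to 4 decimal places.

Material balance + equilibrium reduce to Σ zᵢ(Kᵢ−1)/(1+ψ(Kᵢ−1)) = 0.
Check two-phase: ΣzᵢKᵢ = 1.1934 > 1 and Σzᵢ/Kᵢ = 1.1881 > 1, so g(0) = 0.1934 > 0 and g(1) = -0.1881 < 0.
Newton iteration, ψ⁰ = 0.42:
  ψ = 0.4200: g = -0.00972, g' = -0.3385 → ψ = 0.3913
  ψ = 0.3913: g = 0.00014, g' = -0.3486 → ψ = 0.3917
Converged at ψ = 0.3917.

ψ = 0.3917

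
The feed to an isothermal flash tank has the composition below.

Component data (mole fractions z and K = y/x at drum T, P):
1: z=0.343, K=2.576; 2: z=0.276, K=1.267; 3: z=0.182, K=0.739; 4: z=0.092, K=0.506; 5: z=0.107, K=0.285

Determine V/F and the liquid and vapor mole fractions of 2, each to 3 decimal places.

V/F = 0.774, x_2 = 0.229, y_2 = 0.290

Rachford–Rice: g(V/F) = Σ zᵢ(Kᵢ−1)/(1+V/F(Kᵢ−1)) = 0.
Check two-phase: ΣzᵢKᵢ = 1.445 > 1 and Σzᵢ/Kᵢ = 1.155 > 1, so g(0) = 0.445 > 0 and g(1) = -0.155 < 0.
Iterate (Newton) starting at V/F = 0.5:
  V/F = 0.500: g = 0.1333, g' = -0.470 → V/F = 0.783
  V/F = 0.783: g = -0.0049, g' = -0.546 → V/F = 0.774
Converged at V/F = 0.774.
Compositions from xᵢ = zᵢ/(1+V/F(Kᵢ−1)), yᵢ = Kᵢxᵢ:
  1: x = 0.154, y = 0.398
  2: x = 0.229, y = 0.290
  3: x = 0.228, y = 0.169
  4: x = 0.149, y = 0.075
  5: x = 0.240, y = 0.068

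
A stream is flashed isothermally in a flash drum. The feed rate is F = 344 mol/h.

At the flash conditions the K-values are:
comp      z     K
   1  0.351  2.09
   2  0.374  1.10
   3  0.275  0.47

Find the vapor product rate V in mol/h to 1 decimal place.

Material balance + equilibrium reduce to Σ zᵢ(Kᵢ−1)/(1+β(Kᵢ−1)) = 0.
Feasibility: ΣzᵢKᵢ = 1.274, Σzᵢ/Kᵢ = 1.093 — both > 1, two phases present.
Newton iteration, β⁰ = 0.44:
  β = 0.440: g = 0.1043, g' = -0.325 → β = 0.761
  β = 0.761: g = -0.0003, g' = -0.345 → β = 0.760
Converged at β = 0.760.
Then V = β·F = 0.7599·344 = 261.4 mol/h and L = F − V = 82.6 mol/h.

V = 261.4 mol/h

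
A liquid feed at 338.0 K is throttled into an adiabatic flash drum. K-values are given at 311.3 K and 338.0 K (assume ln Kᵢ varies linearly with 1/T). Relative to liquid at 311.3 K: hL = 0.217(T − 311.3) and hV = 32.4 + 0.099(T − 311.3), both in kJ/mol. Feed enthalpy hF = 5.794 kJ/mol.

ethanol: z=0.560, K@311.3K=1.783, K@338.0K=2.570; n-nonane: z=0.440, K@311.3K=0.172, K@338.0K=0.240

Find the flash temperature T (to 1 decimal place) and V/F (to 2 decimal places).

Adiabatic flash: solve Rachford–Rice at each trial T, then check hF = ψ·hV(T) + (1−ψ)·hL(T).
  T = 311.3 K: K = (1.783, 0.172), RR gives ψ = 0.114, H_out = 3.706 kJ/mol
  T = 338.0 K: K = (2.570, 0.240), RR gives ψ = 0.457, H_out = 19.149 kJ/mol
  T = 324.6 K: K = (2.155, 0.204), RR gives ψ = 0.323, H_out = 12.846 kJ/mol
  T = 318.0 K: K = (1.966, 0.188), RR gives ψ = 0.234, H_out = 8.850 kJ/mol
  T = 314.6 K: K = (1.872, 0.180), RR gives ψ = 0.178, H_out = 6.413 kJ/mol
  T = 313.0 K: K = (1.828, 0.176), RR gives ψ = 0.148, H_out = 5.149 kJ/mol
Linear interpolation between T = 313.0 (H_out = 5.149) and T = 314.6 (H_out = 6.413) on hF = 5.794 gives T ≈ 313.8 K, at which ψ = 0.16.

T = 313.8 K, V/F = 0.16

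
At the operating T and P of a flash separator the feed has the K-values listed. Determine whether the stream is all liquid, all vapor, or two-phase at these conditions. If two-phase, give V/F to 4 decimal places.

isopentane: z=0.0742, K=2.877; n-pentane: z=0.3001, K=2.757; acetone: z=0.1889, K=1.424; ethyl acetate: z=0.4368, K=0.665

ΣzᵢKᵢ = 1.6003; Σzᵢ/Kᵢ = 0.9241.
Since Σzᵢ/Kᵢ < 1 the mixture is above its dew point — single vapor phase.

all vapor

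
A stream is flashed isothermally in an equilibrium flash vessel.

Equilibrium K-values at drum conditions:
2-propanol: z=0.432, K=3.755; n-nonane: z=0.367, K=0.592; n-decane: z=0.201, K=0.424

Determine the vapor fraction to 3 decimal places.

Newton–Raphson from ψ = 0.5:
  ψ = 0.500: g = 0.1499, g' = -0.808 → ψ = 0.685
  ψ = 0.685: g = 0.0128, g' = -0.693 → ψ = 0.704
Converged at ψ = 0.704.

ψ = 0.704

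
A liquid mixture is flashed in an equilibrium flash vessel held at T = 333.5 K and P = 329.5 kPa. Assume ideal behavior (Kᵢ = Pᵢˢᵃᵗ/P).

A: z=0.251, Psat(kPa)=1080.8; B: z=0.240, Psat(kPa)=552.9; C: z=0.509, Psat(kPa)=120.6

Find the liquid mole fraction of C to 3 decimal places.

x_C = 0.678

Raoult's law: Kᵢ = Pᵢˢᵃᵗ/P = Pᵢˢᵃᵗ/329.5.
  K_A = 1080.8/329.5 = 3.28012, K_B = 552.9/329.5 = 1.67800, K_C = 120.6/329.5 = 0.36601
Iterate (Newton) starting at V/F = 0.5:
  V/F = 0.500: g = -0.0835, g' = -0.785 → V/F = 0.394
Converged at V/F = 0.394.
Compositions from xᵢ = zᵢ/(1+V/F(Kᵢ−1)), yᵢ = Kᵢxᵢ:
  A: x = 0.132, y = 0.434
  B: x = 0.189, y = 0.318
  C: x = 0.678, y = 0.248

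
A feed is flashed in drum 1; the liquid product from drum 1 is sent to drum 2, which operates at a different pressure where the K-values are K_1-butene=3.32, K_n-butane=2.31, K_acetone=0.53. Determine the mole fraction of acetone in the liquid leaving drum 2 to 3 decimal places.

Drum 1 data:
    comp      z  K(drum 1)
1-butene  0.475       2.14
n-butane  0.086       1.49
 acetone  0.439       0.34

x_acetone (drum 2) = 0.816

Drum 1:
Iterate (Newton) starting at ψ₁ = 0.53:
  ψ₁ = 0.530: g = -0.0746, g' = -0.705 → ψ₁ = 0.424
  ψ₁ = 0.424: g = -0.0025, g' = -0.663 → ψ₁ = 0.420
Converged at ψ₁ = 0.420.
Drum-1 compositions:
  1-butene: x = 0.321, y = 0.687
  n-butane: x = 0.071, y = 0.106
  acetone: x = 0.608, y = 0.207
Drum-2 feed = drum-1 liquid: z₂ = (0.3211, 0.0713, 0.6076).
Drum 2:
Let ψ₂ = V/F and solve Σ zᵢ(Kᵢ−1)/(1+ψ₂(Kᵢ−1)) = 0.
g(0) = ΣzᵢKᵢ − 1 = 0.553 and g(1) = 1 − Σzᵢ/Kᵢ = -0.274, so a root lies in (0, 1).
Newton–Raphson from ψ₂ = 0.5:
  ψ₂ = 0.500: g = 0.0281, g' = -0.644 → ψ₂ = 0.544
Converged at ψ₂ = 0.544.
  1-butene: x = 0.142, y = 0.471
  n-butane: x = 0.042, y = 0.096
  acetone: x = 0.816, y = 0.433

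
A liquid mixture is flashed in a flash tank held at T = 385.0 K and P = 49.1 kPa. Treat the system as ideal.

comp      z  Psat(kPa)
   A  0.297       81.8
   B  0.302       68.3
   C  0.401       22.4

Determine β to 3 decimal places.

Raoult's law: Kᵢ = Pᵢˢᵃᵗ/P = Pᵢˢᵃᵗ/49.1.
  K_A = 81.8/49.1 = 1.66599, K_B = 68.3/49.1 = 1.39104, K_C = 22.4/49.1 = 0.45621
Rachford–Rice: g(β) = Σ zᵢ(Kᵢ−1)/(1+β(Kᵢ−1)) = 0.
Check two-phase: ΣzᵢKᵢ = 1.098 > 1 and Σzᵢ/Kᵢ = 1.274 > 1, so g(0) = 0.098 > 0 and g(1) = -0.274 < 0.
Newton iteration, β⁰ = 0.5:
  β = 0.500: g = -0.0523, g' = -0.330 → β = 0.342
  β = 0.342: g = -0.0025, g' = -0.302 → β = 0.333
Converged at β = 0.333.

β = 0.333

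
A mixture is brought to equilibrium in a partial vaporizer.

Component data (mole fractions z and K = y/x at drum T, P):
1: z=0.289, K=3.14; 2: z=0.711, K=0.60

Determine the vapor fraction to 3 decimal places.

Rachford–Rice: g(ψ) = Σ zᵢ(Kᵢ−1)/(1+ψ(Kᵢ−1)) = 0.
g(0) = ΣzᵢKᵢ − 1 = 0.334 and g(1) = 1 − Σzᵢ/Kᵢ = -0.277, so a root lies in (0, 1).
Binary case is linear: z₁(K₁−1)(1+ψ(K₂−1)) + z₂(K₂−1)(1+ψ(K₁−1)) = 0
⇒ ψ = [z₁(K₁−1)+z₂(K₂−1)] / [−(K₁−1)(K₂−1)] = 0.3341/0.8560 = 0.390

ψ = 0.390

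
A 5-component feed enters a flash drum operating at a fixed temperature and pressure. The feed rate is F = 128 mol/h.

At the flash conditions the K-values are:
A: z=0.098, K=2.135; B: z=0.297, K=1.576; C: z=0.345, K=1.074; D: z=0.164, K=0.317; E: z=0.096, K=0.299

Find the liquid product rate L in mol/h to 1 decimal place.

L = 79.4 mol/h

Newton iteration, V/F⁰ = 0.34:
  V/F = 0.340: g = 0.0140, g' = -0.348 → V/F = 0.380
Converged at V/F = 0.380.
Then V = V/F·F = 0.3797·128 = 48.6 mol/h and L = F − V = 79.4 mol/h.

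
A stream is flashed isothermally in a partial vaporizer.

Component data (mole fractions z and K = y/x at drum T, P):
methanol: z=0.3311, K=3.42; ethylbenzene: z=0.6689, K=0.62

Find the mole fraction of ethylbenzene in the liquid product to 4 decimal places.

Iterate (Newton) starting at V/F = 0.41:
  V/F = 0.4100: g = 0.10111, g' = -0.6241 → V/F = 0.5720
  V/F = 0.5720: g = 0.01129, g' = -0.4988 → V/F = 0.5946
  V/F = 0.5946: g = 0.00013, g' = -0.4872 → V/F = 0.5949
Converged at V/F = 0.5949.
Compositions from xᵢ = zᵢ/(1+V/F(Kᵢ−1)), yᵢ = Kᵢxᵢ:
  methanol: x = 0.1357, y = 0.4641
  ethylbenzene: x = 0.8643, y = 0.5359

x_ethylbenzene = 0.8643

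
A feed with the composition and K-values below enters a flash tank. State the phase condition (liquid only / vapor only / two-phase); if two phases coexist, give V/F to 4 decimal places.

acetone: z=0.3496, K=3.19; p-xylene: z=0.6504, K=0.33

two-phase, V/F = 0.2248

ΣzᵢKᵢ = 1.3299; Σzᵢ/Kᵢ = 2.0805.
Both exceed 1, so a two-phase solution exists.
Material balance + equilibrium reduce to Σ zᵢ(Kᵢ−1)/(1+ψ(Kᵢ−1)) = 0.
Binary case is linear: z₁(K₁−1)(1+ψ(K₂−1)) + z₂(K₂−1)(1+ψ(K₁−1)) = 0
⇒ ψ = [z₁(K₁−1)+z₂(K₂−1)] / [−(K₁−1)(K₂−1)] = 0.32986/1.46730 = 0.2248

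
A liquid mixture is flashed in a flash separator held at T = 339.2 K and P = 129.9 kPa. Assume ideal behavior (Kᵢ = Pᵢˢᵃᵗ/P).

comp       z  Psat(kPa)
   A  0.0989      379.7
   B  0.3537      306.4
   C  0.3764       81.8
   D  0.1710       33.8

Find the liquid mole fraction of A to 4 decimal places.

Raoult's law: Kᵢ = Pᵢˢᵃᵗ/P = Pᵢˢᵃᵗ/129.9.
  K_A = 379.7/129.9 = 2.923018, K_B = 306.4/129.9 = 2.358737, K_C = 81.8/129.9 = 0.629715, K_D = 33.8/129.9 = 0.260200
Rachford–Rice: g(β) = Σ zᵢ(Kᵢ−1)/(1+β(Kᵢ−1)) = 0.
g(0) = ΣzᵢKᵢ − 1 = 0.4049 and g(1) = 1 − Σzᵢ/Kᵢ = -0.4387, so a root lies in (0, 1).
Newton iteration, β⁰ = 0.6:
  β = 0.6000: g = -0.05361, g' = -0.6649 → β = 0.5194
  β = 0.5194: g = -0.00110, g' = -0.6419 → β = 0.5177
Converged at β = 0.5177.
Compositions from xᵢ = zᵢ/(1+β(Kᵢ−1)), yᵢ = Kᵢxᵢ:
  A: x = 0.0496, y = 0.1449
  B: x = 0.2076, y = 0.4898
  C: x = 0.4657, y = 0.2932
  D: x = 0.2771, y = 0.0721

x_A = 0.0496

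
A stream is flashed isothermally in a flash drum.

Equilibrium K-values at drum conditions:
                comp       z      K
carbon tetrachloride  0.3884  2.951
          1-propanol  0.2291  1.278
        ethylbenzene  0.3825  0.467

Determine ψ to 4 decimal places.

ψ = 0.7869

Material balance + equilibrium reduce to Σ zᵢ(Kᵢ−1)/(1+ψ(Kᵢ−1)) = 0.
Check two-phase: ΣzᵢKᵢ = 1.6176 > 1 and Σzᵢ/Kᵢ = 1.1299 > 1, so g(0) = 0.6176 > 0 and g(1) = -0.1299 < 0.
Iterate (Newton) starting at ψ = 0.5:
  ψ = 0.5000: g = 0.16156, g' = -0.5944 → ψ = 0.7718
  ψ = 0.7718: g = 0.00851, g' = -0.5611 → ψ = 0.7869
Converged at ψ = 0.7869.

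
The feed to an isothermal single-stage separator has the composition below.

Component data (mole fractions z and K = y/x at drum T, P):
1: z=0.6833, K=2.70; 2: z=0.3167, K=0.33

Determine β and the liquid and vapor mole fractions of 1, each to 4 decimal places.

β = 0.8336, x_1 = 0.2827, y_1 = 0.7633

Let β = V/F and solve Σ zᵢ(Kᵢ−1)/(1+β(Kᵢ−1)) = 0.
Feasibility: ΣzᵢKᵢ = 1.9494, Σzᵢ/Kᵢ = 1.2128 — both > 1, two phases present.
Binary case is linear: z₁(K₁−1)(1+β(K₂−1)) + z₂(K₂−1)(1+β(K₁−1)) = 0
⇒ β = [z₁(K₁−1)+z₂(K₂−1)] / [−(K₁−1)(K₂−1)] = 0.94942/1.13900 = 0.8336
Compositions from xᵢ = zᵢ/(1+β(Kᵢ−1)), yᵢ = Kᵢxᵢ:
  1: x = 0.2827, y = 0.7633
  2: x = 0.7173, y = 0.2367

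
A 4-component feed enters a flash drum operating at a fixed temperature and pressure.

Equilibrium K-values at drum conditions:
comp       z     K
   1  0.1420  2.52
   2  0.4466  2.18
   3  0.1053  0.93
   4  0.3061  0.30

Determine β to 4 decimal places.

β = 0.6575

Rachford–Rice: g(β) = Σ zᵢ(Kᵢ−1)/(1+β(Kᵢ−1)) = 0.
Feasibility: ΣzᵢKᵢ = 1.5212, Σzᵢ/Kᵢ = 1.3948 — both > 1, two phases present.
Newton–Raphson from β = 0.5:
  β = 0.5000: g = 0.11679, g' = -0.7074 → β = 0.6651
  β = 0.6651: g = -0.00606, g' = -0.8020 → β = 0.6575
Converged at β = 0.6575.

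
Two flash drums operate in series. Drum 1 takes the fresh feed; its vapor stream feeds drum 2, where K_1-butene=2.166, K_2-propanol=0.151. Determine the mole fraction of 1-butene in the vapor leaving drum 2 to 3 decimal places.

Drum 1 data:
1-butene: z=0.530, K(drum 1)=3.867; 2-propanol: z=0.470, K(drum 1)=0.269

y_1-butene (drum 2) = 0.913

Drum 1:
Material balance + equilibrium reduce to Σ zᵢ(Kᵢ−1)/(1+ψ₁(Kᵢ−1)) = 0.
g(0) = ΣzᵢKᵢ − 1 = 1.176 and g(1) = 1 − Σzᵢ/Kᵢ = -0.884, so a root lies in (0, 1).
Binary case is linear: z₁(K₁−1)(1+ψ₁(K₂−1)) + z₂(K₂−1)(1+ψ₁(K₁−1)) = 0
⇒ ψ₁ = [z₁(K₁−1)+z₂(K₂−1)] / [−(K₁−1)(K₂−1)] = 1.1759/2.0958 = 0.561
Drum-1 compositions:
  1-butene: x = 0.203, y = 0.786
  2-propanol: x = 0.797, y = 0.214
Drum-2 feed = drum-1 vapor: z₂ = (0.7857, 0.2143).
Drum 2:
Let ψ₂ = V/F and solve Σ zᵢ(Kᵢ−1)/(1+ψ₂(Kᵢ−1)) = 0.
Feasibility: ΣzᵢKᵢ = 1.734, Σzᵢ/Kᵢ = 1.782 — both > 1, two phases present.
Binary case is linear: z₁(K₁−1)(1+ψ₂(K₂−1)) + z₂(K₂−1)(1+ψ₂(K₁−1)) = 0
⇒ ψ₂ = [z₁(K₁−1)+z₂(K₂−1)] / [−(K₁−1)(K₂−1)] = 0.7341/0.9899 = 0.742
  1-butene: x = 0.421, y = 0.913
  2-propanol: x = 0.579, y = 0.087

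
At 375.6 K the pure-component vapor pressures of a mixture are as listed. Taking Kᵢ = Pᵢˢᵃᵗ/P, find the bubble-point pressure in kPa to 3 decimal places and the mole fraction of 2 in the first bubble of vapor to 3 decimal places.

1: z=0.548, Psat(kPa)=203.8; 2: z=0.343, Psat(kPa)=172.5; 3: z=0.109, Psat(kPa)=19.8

Pbub = 173.008 kPa, y_2 = 0.342

At the bubble point ψ → 0, so ΣzᵢKᵢ = 1 with Kᵢ = Pᵢˢᵃᵗ/P ⇒ P = ΣzᵢPᵢˢᵃᵗ.
P = 0.548·203.8 + 0.343·172.5 + 0.109·19.8 = 173.008 kPa
yᵢ = zᵢPᵢˢᵃᵗ/P ⇒ y_2 = 0.343·172.5/173.008 = 0.342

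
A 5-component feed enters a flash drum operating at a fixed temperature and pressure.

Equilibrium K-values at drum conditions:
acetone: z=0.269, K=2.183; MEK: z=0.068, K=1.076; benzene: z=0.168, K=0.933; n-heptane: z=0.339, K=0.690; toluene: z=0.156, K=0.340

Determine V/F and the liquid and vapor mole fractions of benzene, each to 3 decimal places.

V/F = 0.256, x_benzene = 0.171, y_benzene = 0.159

Newton iteration, V/F⁰ = 0.5:
  V/F = 0.500: g = -0.0848, g' = -0.347 → V/F = 0.256
Converged at V/F = 0.256.
Compositions from xᵢ = zᵢ/(1+V/F(Kᵢ−1)), yᵢ = Kᵢxᵢ:
  acetone: x = 0.207, y = 0.451
  MEK: x = 0.067, y = 0.072
  benzene: x = 0.171, y = 0.159
  n-heptane: x = 0.368, y = 0.254
  toluene: x = 0.188, y = 0.064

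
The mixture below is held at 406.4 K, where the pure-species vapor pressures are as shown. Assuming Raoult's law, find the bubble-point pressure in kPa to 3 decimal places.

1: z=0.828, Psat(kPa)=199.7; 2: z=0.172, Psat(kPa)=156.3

Pbub = 192.235 kPa

At the bubble point ψ → 0, so ΣzᵢKᵢ = 1 with Kᵢ = Pᵢˢᵃᵗ/P ⇒ P = ΣzᵢPᵢˢᵃᵗ.
P = 0.828·199.7 + 0.172·156.3 = 192.235 kPa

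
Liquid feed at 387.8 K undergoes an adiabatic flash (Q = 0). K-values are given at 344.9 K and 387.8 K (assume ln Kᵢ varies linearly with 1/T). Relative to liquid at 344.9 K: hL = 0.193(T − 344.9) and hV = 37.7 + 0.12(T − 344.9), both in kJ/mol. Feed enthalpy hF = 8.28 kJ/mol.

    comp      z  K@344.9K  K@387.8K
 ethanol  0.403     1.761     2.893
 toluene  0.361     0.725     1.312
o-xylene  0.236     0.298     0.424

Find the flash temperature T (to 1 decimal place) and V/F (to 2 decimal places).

T = 347.6 K, V/F = 0.21

Adiabatic flash: solve Rachford–Rice at each trial T, then check hF = ψ·hV(T) + (1−ψ)·hL(T).
  T = 344.9 K: K = (1.761, 0.725, 0.298), RR gives ψ = 0.113, H_out = 4.259 kJ/mol
  T = 387.8 K: K = (2.893, 1.312, 0.424), RR gives ψ = 1.000, H_out = 42.848 kJ/mol
  T = 366.4 K: K = (2.291, 0.993, 0.359), RR gives ψ = 0.693, H_out = 29.201 kJ/mol
  T = 355.6 K: K = (2.016, 0.852, 0.328), RR gives ψ = 0.441, H_out = 18.355 kJ/mol
  T = 350.2 K: K = (1.885, 0.786, 0.313), RR gives ψ = 0.287, H_out = 11.742 kJ/mol
  T = 347.5 K: K = (1.821, 0.755, 0.305), RR gives ψ = 0.202, H_out = 8.070 kJ/mol
  T = 348.9 K: K = (1.854, 0.771, 0.309), RR gives ψ = 0.247, H_out = 10.008 kJ/mol
  T = 348.2 K: K = (1.838, 0.763, 0.307), RR gives ψ = 0.225, H_out = 9.048 kJ/mol
  T = 347.9 K: K = (1.830, 0.759, 0.306), RR gives ψ = 0.215, H_out = 8.631 kJ/mol
Linear interpolation between T = 347.5 (H_out = 8.070) and T = 347.9 (H_out = 8.631) on hF = 8.28 gives T ≈ 347.6 K, at which ψ = 0.21.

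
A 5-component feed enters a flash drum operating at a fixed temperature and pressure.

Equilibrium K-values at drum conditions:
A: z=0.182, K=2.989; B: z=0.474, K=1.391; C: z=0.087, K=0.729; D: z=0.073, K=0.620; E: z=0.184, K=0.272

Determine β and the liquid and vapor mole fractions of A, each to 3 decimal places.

β = 0.625, x_A = 0.081, y_A = 0.243

Rachford–Rice: g(β) = Σ zᵢ(Kᵢ−1)/(1+β(Kᵢ−1)) = 0.
Feasibility: ΣzᵢKᵢ = 1.362, Σzᵢ/Kᵢ = 1.315 — both > 1, two phases present.
Newton–Raphson from β = 0.5:
  β = 0.500: g = 0.0644, g' = -0.497 → β = 0.629
  β = 0.629: g = -0.0027, g' = -0.548 → β = 0.625
Converged at β = 0.625.
Compositions from xᵢ = zᵢ/(1+β(Kᵢ−1)), yᵢ = Kᵢxᵢ:
  A: x = 0.081, y = 0.243
  B: x = 0.381, y = 0.530
  C: x = 0.105, y = 0.076
  D: x = 0.096, y = 0.059
  E: x = 0.337, y = 0.092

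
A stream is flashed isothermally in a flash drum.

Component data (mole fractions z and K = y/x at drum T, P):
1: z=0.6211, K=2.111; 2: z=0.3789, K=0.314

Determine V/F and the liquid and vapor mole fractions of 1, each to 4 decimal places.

V/F = 0.5643, x_1 = 0.3817, y_1 = 0.8059

Rachford–Rice: g(V/F) = Σ zᵢ(Kᵢ−1)/(1+V/F(Kᵢ−1)) = 0.
g(0) = ΣzᵢKᵢ − 1 = 0.4301 and g(1) = 1 − Σzᵢ/Kᵢ = -0.5009, so a root lies in (0, 1).
Binary case is linear: z₁(K₁−1)(1+V/F(K₂−1)) + z₂(K₂−1)(1+V/F(K₁−1)) = 0
⇒ V/F = [z₁(K₁−1)+z₂(K₂−1)] / [−(K₁−1)(K₂−1)] = 0.43012/0.76215 = 0.5643
Compositions from xᵢ = zᵢ/(1+V/F(Kᵢ−1)), yᵢ = Kᵢxᵢ:
  1: x = 0.3817, y = 0.8059
  2: x = 0.6183, y = 0.1941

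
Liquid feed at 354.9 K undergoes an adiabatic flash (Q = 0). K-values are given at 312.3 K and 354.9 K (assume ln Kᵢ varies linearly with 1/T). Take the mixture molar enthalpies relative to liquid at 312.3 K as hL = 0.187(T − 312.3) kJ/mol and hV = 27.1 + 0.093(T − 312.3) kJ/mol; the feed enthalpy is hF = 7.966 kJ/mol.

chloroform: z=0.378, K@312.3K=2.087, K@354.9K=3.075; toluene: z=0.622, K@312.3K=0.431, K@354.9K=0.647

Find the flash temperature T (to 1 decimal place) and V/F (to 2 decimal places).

Adiabatic flash: solve Rachford–Rice at each trial T, then check hF = ψ·hV(T) + (1−ψ)·hL(T).
  T = 312.3 K: K = (2.087, 0.431), RR gives ψ = 0.092, H_out = 2.496 kJ/mol
  T = 354.9 K: K = (3.075, 0.647), RR gives ψ = 0.771, H_out = 25.774 kJ/mol
  T = 333.6 K: K = (2.565, 0.535), RR gives ψ = 0.415, H_out = 14.407 kJ/mol
  T = 323.0 K: K = (2.323, 0.482), RR gives ψ = 0.260, H_out = 8.776 kJ/mol
  T = 317.6 K: K = (2.203, 0.456), RR gives ψ = 0.178, H_out = 5.717 kJ/mol
  T = 320.3 K: K = (2.262, 0.469), RR gives ψ = 0.219, H_out = 7.270 kJ/mol
  T = 321.6 K: K = (2.291, 0.475), RR gives ψ = 0.239, H_out = 8.000 kJ/mol
Linear interpolation between T = 320.3 (H_out = 7.270) and T = 321.6 (H_out = 8.000) on hF = 7.966 gives T ≈ 321.5 K, at which ψ = 0.24.

T = 321.5 K, V/F = 0.24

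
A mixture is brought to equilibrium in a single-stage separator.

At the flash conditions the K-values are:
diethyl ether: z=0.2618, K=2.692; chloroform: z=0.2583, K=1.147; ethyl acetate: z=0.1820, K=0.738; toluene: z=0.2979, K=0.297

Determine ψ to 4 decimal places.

ψ = 0.3224

Let ψ = V/F and solve Σ zᵢ(Kᵢ−1)/(1+ψ(Kᵢ−1)) = 0.
Check two-phase: ΣzᵢKᵢ = 1.2238 > 1 and Σzᵢ/Kᵢ = 1.5721 > 1, so g(0) = 0.2238 > 0 and g(1) = -0.5721 < 0.
Newton iteration, ψ⁰ = 0.5:
  ψ = 0.5000: g = -0.10248, g' = -0.5914 → ψ = 0.3267
  ψ = 0.3267: g = -0.00252, g' = -0.5790 → ψ = 0.3224
Converged at ψ = 0.3224.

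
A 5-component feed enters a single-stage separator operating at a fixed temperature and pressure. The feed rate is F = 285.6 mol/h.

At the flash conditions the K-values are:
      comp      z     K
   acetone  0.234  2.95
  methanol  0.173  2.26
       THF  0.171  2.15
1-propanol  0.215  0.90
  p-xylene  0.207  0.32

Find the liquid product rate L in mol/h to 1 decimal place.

L = 36.0 mol/h

Material balance + equilibrium reduce to Σ zᵢ(Kᵢ−1)/(1+ψ(Kᵢ−1)) = 0.
Check two-phase: ΣzᵢKᵢ = 1.709 > 1 and Σzᵢ/Kᵢ = 1.121 > 1, so g(0) = 0.709 > 0 and g(1) = -0.121 < 0.
Newton iteration, ψ⁰ = 0.5:
  ψ = 0.500: g = 0.2537, g' = -0.645 → ψ = 0.894
  ψ = 0.894: g = -0.0164, g' = -0.858 → ψ = 0.874
Converged at ψ = 0.874.
Then V = ψ·F = 0.8740·285.6 = 249.6 mol/h and L = F − V = 36.0 mol/h.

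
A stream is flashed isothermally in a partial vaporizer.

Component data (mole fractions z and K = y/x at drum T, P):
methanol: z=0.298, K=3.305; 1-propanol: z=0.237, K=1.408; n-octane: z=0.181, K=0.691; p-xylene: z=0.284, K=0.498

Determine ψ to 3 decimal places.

ψ = 0.804

Newton iteration, ψ⁰ = 0.5:
  ψ = 0.500: g = 0.1429, g' = -0.521 → ψ = 0.775
  ψ = 0.775: g = 0.0133, g' = -0.448 → ψ = 0.804
Converged at ψ = 0.804.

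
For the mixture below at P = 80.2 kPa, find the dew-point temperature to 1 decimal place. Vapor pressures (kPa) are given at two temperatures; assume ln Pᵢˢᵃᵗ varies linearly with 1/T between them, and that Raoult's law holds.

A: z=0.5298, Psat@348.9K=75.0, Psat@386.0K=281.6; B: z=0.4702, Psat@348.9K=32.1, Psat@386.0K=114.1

T = 364.0 K

Dew-point temperature: Σzᵢ·P/Pᵢˢᵃᵗ(T) = 1. Interpolate ln Pᵢˢᵃᵗ = aᵢ + bᵢ/T.
  T = 348.9 K: ΣzᵢP/Pᵢˢᵃᵗ = 1.7413
  T = 386.0 K: ΣzᵢP/Pᵢˢᵃᵗ = 0.4814
  T = 367.4 K: ΣzᵢP/Pᵢˢᵃᵗ = 0.8878
  T = 358.1 K: ΣzᵢP/Pᵢˢᵃᵗ = 1.2348
  T = 362.8 K: ΣzᵢP/Pᵢˢᵃᵗ = 1.0429
  T = 365.1 K: ΣzᵢP/Pᵢˢᵃᵗ = 0.9617
Interpolating between 362.8 K and 365.1 K gives T ≈ 364.0 K.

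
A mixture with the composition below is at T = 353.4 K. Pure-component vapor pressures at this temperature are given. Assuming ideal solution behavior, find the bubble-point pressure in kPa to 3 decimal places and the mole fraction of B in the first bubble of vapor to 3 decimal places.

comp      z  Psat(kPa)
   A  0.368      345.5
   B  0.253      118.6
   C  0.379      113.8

At the bubble point ψ → 0, so ΣzᵢKᵢ = 1 with Kᵢ = Pᵢˢᵃᵗ/P ⇒ P = ΣzᵢPᵢˢᵃᵗ.
P = 0.368·345.5 + 0.253·118.6 + 0.379·113.8 = 200.280 kPa
yᵢ = zᵢPᵢˢᵃᵗ/P ⇒ y_B = 0.253·118.6/200.280 = 0.150

Pbub = 200.280 kPa, y_B = 0.150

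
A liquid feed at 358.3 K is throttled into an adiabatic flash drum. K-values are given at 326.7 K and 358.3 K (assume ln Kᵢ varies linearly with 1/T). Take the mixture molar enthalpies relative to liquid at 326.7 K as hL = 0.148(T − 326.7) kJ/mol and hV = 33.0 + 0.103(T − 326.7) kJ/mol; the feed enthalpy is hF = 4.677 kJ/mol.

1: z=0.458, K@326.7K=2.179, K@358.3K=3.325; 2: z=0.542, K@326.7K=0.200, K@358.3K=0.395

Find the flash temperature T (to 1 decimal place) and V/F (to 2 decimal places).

T = 328.2 K, V/F = 0.14

Adiabatic flash: solve Rachford–Rice at each trial T, then check hF = ψ·hV(T) + (1−ψ)·hL(T).
  T = 326.7 K: K = (2.179, 0.200), RR gives ψ = 0.113, H_out = 3.722 kJ/mol
  T = 358.3 K: K = (3.325, 0.395), RR gives ψ = 0.524, H_out = 21.221 kJ/mol
  T = 342.5 K: K = (2.718, 0.286), RR gives ψ = 0.326, H_out = 12.850 kJ/mol
  T = 334.6 K: K = (2.440, 0.240), RR gives ψ = 0.226, H_out = 8.554 kJ/mol
  T = 330.6 K: K = (2.306, 0.219), RR gives ψ = 0.171, H_out = 6.203 kJ/mol
  T = 328.6 K: K = (2.240, 0.209), RR gives ψ = 0.142, H_out = 4.958 kJ/mol
Linear interpolation between T = 326.7 (H_out = 3.722) and T = 328.6 (H_out = 4.958) on hF = 4.677 gives T ≈ 328.2 K, at which ψ = 0.14.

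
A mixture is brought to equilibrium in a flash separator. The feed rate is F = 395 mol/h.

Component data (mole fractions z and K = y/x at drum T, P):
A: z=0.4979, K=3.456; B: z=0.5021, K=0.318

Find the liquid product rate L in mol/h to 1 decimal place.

L = 187.4 mol/h

Binary case is linear: z₁(K₁−1)(1+V/F(K₂−1)) + z₂(K₂−1)(1+V/F(K₁−1)) = 0
⇒ V/F = [z₁(K₁−1)+z₂(K₂−1)] / [−(K₁−1)(K₂−1)] = 0.88041/1.67499 = 0.5256
Then V = V/F·F = 0.5256·395 = 207.6 mol/h and L = F − V = 187.4 mol/h.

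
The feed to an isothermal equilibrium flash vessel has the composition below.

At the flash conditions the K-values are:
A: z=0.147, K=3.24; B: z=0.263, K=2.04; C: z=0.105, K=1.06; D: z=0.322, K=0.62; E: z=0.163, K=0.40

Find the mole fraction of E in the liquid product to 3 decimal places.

x_E = 0.257

Rachford–Rice: g(β) = Σ zᵢ(Kᵢ−1)/(1+β(Kᵢ−1)) = 0.
Check two-phase: ΣzᵢKᵢ = 1.389 > 1 and Σzᵢ/Kᵢ = 1.200 > 1, so g(0) = 0.389 > 0 and g(1) = -0.200 < 0.
Newton–Raphson from β = 0.5:
  β = 0.500: g = 0.0506, g' = -0.478 → β = 0.606
  β = 0.606: g = 0.0010, g' = -0.463 → β = 0.608
Converged at β = 0.608.
Compositions from xᵢ = zᵢ/(1+β(Kᵢ−1)), yᵢ = Kᵢxᵢ:
  A: x = 0.062, y = 0.202
  B: x = 0.161, y = 0.329
  C: x = 0.101, y = 0.107
  D: x = 0.419, y = 0.260
  E: x = 0.257, y = 0.103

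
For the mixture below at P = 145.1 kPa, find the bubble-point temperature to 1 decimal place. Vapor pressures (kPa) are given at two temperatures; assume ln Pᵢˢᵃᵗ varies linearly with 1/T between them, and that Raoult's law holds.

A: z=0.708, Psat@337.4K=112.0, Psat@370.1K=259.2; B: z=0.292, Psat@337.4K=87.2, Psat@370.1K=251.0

T = 348.6 K

Bubble-point temperature: ΣzᵢPᵢˢᵃᵗ(T) = P. Interpolate ln Pᵢˢᵃᵗ = aᵢ + bᵢ/T.
  T = 337.4 K: ΣzᵢPᵢˢᵃᵗ = 104.76 kPa
  T = 370.1 K: ΣzᵢPᵢˢᵃᵗ = 256.81 kPa
  T = 353.8 K: ΣzᵢPᵢˢᵃᵗ = 167.49 kPa
  T = 345.6 K: ΣzᵢPᵢˢᵃᵗ = 133.16 kPa
  T = 349.7 K: ΣzᵢPᵢˢᵃᵗ = 149.53 kPa
  T = 347.6 K: ΣzᵢPᵢˢᵃᵗ = 140.95 kPa
Interpolating between 347.6 K and 349.7 K gives T ≈ 348.6 K.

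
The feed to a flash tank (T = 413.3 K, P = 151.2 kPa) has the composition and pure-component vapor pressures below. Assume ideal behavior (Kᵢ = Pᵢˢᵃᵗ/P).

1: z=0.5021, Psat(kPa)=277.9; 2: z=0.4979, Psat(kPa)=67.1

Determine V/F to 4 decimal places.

V/F = 0.3085

Raoult's law: Kᵢ = Pᵢˢᵃᵗ/P = Pᵢˢᵃᵗ/151.2.
  K_1 = 277.9/151.2 = 1.837963, K_2 = 67.1/151.2 = 0.443783
Material balance + equilibrium reduce to Σ zᵢ(Kᵢ−1)/(1+V/F(Kᵢ−1)) = 0.
Feasibility: ΣzᵢKᵢ = 1.1438, Σzᵢ/Kᵢ = 1.3951 — both > 1, two phases present.
Binary case is linear: z₁(K₁−1)(1+V/F(K₂−1)) + z₂(K₂−1)(1+V/F(K₁−1)) = 0
⇒ V/F = [z₁(K₁−1)+z₂(K₂−1)] / [−(K₁−1)(K₂−1)] = 0.14380/0.46609 = 0.3085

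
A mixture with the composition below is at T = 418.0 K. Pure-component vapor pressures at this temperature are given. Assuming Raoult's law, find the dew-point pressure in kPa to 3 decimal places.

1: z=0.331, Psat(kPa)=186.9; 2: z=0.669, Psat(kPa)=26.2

At the dew point ψ → 1, so Σzᵢ/Kᵢ = 1 with Kᵢ = Pᵢˢᵃᵗ/P ⇒ 1/P = Σzᵢ/Pᵢˢᵃᵗ.
1/P = 0.331/186.9 + 0.669/26.2 = 0.027305 ⇒ P = 36.623 kPa

Pdew = 36.623 kPa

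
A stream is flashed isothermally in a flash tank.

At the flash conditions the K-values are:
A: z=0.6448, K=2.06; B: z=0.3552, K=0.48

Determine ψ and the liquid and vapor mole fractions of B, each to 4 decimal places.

ψ = 0.9049, x_B = 0.6709, y_B = 0.3220

Rachford–Rice: g(ψ) = Σ zᵢ(Kᵢ−1)/(1+ψ(Kᵢ−1)) = 0.
Feasibility: ΣzᵢKᵢ = 1.4988, Σzᵢ/Kᵢ = 1.0530 — both > 1, two phases present.
Binary case is linear: z₁(K₁−1)(1+ψ(K₂−1)) + z₂(K₂−1)(1+ψ(K₁−1)) = 0
⇒ ψ = [z₁(K₁−1)+z₂(K₂−1)] / [−(K₁−1)(K₂−1)] = 0.49878/0.55120 = 0.9049
Compositions from xᵢ = zᵢ/(1+ψ(Kᵢ−1)), yᵢ = Kᵢxᵢ:
  A: x = 0.3291, y = 0.6780
  B: x = 0.6709, y = 0.3220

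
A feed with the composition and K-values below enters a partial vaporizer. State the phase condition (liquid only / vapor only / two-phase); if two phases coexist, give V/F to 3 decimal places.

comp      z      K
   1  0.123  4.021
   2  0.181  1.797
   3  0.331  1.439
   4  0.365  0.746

vapor only

ΣzᵢKᵢ = 1.568; Σzᵢ/Kᵢ = 0.851.
Since Σzᵢ/Kᵢ < 1 the mixture is above its dew point — single vapor phase.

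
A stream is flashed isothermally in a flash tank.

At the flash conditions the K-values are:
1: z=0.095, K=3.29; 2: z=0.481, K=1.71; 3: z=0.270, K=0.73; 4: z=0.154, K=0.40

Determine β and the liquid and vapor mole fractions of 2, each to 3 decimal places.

Iterate (Newton) starting at β = 0.32:
  β = 0.320: g = 0.2097, g' = -0.435 → β = 0.802
  β = 0.802: g = 0.0233, g' = -0.398 → β = 0.860
  β = 0.860: g = -0.0006, g' = -0.420 → β = 0.859
Converged at β = 0.859.
Compositions from xᵢ = zᵢ/(1+β(Kᵢ−1)), yᵢ = Kᵢxᵢ:
  1: x = 0.032, y = 0.105
  2: x = 0.299, y = 0.511
  3: x = 0.351, y = 0.257
  4: x = 0.318, y = 0.127

β = 0.859, x_2 = 0.299, y_2 = 0.511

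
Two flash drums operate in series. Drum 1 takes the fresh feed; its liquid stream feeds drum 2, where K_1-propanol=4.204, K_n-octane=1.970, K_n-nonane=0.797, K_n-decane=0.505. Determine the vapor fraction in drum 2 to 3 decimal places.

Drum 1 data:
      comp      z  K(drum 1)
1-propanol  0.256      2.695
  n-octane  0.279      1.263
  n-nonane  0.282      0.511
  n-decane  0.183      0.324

Drum 1:
Rachford–Rice: g(ψ₁) = Σ zᵢ(Kᵢ−1)/(1+ψ₁(Kᵢ−1)) = 0.
g(0) = ΣzᵢKᵢ − 1 = 0.246 and g(1) = 1 − Σzᵢ/Kᵢ = -0.433, so a root lies in (0, 1).
Newton–Raphson from ψ₁ = 0.68:
  ψ₁ = 0.680: g = -0.1717, g' = -0.610 → ψ₁ = 0.399
  ψ₁ = 0.399: g = -0.0153, g' = -0.538 → ψ₁ = 0.370
Converged at ψ₁ = 0.370.
Drum-1 compositions:
  1-propanol: x = 0.157, y = 0.424
  n-octane: x = 0.254, y = 0.321
  n-nonane: x = 0.344, y = 0.176
  n-decane: x = 0.244, y = 0.079
Drum-2 feed = drum-1 liquid: z₂ = (0.1573, 0.2542, 0.3444, 0.2441).
Drum 2:
Material balance + equilibrium reduce to Σ zᵢ(Kᵢ−1)/(1+ψ₂(Kᵢ−1)) = 0.
Check two-phase: ΣzᵢKᵢ = 1.560 > 1 and Σzᵢ/Kᵢ = 1.082 > 1, so g(0) = 0.560 > 0 and g(1) = -0.082 < 0.
Iterate (Newton) starting at ψ₂ = 0.5:
  ψ₂ = 0.500: g = 0.1213, g' = -0.470 → ψ₂ = 0.758
  ψ₂ = 0.758: g = 0.0130, g' = -0.390 → ψ₂ = 0.791
  ψ₂ = 0.791: g = 0.0000, g' = -0.388 → ψ₂ = 0.792
Converged at ψ₂ = 0.792.
  1-propanol: x = 0.044, y = 0.187
  n-octane: x = 0.144, y = 0.283
  n-nonane: x = 0.410, y = 0.327
  n-decane: x = 0.401, y = 0.203

V/F (drum 2) = 0.792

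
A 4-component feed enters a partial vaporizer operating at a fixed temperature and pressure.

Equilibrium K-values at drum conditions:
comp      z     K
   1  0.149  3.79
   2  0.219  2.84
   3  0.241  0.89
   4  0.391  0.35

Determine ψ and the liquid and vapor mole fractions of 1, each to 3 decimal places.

ψ = 0.473, x_1 = 0.064, y_1 = 0.244

Newton iteration, ψ⁰ = 0.47:
  ψ = 0.470: g = 0.0020, g' = -0.776 → ψ = 0.473
Converged at ψ = 0.473.
Compositions from xᵢ = zᵢ/(1+ψ(Kᵢ−1)), yᵢ = Kᵢxᵢ:
  1: x = 0.064, y = 0.244
  2: x = 0.117, y = 0.333
  3: x = 0.254, y = 0.226
  4: x = 0.564, y = 0.198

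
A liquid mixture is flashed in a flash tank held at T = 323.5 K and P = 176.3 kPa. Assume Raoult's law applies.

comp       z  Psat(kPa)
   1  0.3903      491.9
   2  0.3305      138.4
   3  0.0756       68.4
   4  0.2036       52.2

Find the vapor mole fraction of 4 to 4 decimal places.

Raoult's law: Kᵢ = Pᵢˢᵃᵗ/P = Pᵢˢᵃᵗ/176.3.
  K_1 = 491.9/176.3 = 2.790130, K_2 = 138.4/176.3 = 0.785026, K_3 = 68.4/176.3 = 0.387975, K_4 = 52.2/176.3 = 0.296086
Material balance + equilibrium reduce to Σ zᵢ(Kᵢ−1)/(1+V/F(Kᵢ−1)) = 0.
g(0) = ΣzᵢKᵢ − 1 = 0.4381 and g(1) = 1 − Σzᵢ/Kᵢ = -0.4434, so a root lies in (0, 1).
Newton iteration, V/F⁰ = 0.5:
  V/F = 0.5000: g = 0.00126, g' = -0.6665 → V/F = 0.5019
Converged at V/F = 0.5019.
Compositions from xᵢ = zᵢ/(1+V/F(Kᵢ−1)), yᵢ = Kᵢxᵢ:
  1: x = 0.2056, y = 0.5736
  2: x = 0.3705, y = 0.2908
  3: x = 0.1091, y = 0.0423
  4: x = 0.3148, y = 0.0932

y_4 = 0.0932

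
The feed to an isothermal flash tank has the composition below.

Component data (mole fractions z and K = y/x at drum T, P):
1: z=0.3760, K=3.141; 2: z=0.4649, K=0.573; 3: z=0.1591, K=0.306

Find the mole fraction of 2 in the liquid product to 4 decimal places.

Newton–Raphson from ψ = 0.5:
  ψ = 0.5000: g = -0.03269, g' = -0.7188 → ψ = 0.4545
  ψ = 0.4545: g = 0.00038, g' = -0.7367 → ψ = 0.4550
Converged at ψ = 0.4550.
Compositions from xᵢ = zᵢ/(1+ψ(Kᵢ−1)), yᵢ = Kᵢxᵢ:
  1: x = 0.1905, y = 0.5982
  2: x = 0.5770, y = 0.3306
  3: x = 0.2325, y = 0.0712

x_2 = 0.5770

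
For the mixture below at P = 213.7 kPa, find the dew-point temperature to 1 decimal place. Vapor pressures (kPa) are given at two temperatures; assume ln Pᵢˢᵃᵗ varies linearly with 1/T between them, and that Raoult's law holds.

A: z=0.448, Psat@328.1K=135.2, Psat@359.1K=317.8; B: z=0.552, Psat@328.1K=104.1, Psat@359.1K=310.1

T = 346.4 K

Dew-point temperature: Σzᵢ·P/Pᵢˢᵃᵗ(T) = 1. Interpolate ln Pᵢˢᵃᵗ = aᵢ + bᵢ/T.
  T = 328.1 K: ΣzᵢP/Pᵢˢᵃᵗ = 1.8413
  T = 359.1 K: ΣzᵢP/Pᵢˢᵃᵗ = 0.6817
  T = 343.6 K: ΣzᵢP/Pᵢˢᵃᵗ = 1.0936
  T = 351.4 K: ΣzᵢP/Pᵢˢᵃᵗ = 0.8573
  T = 347.5 K: ΣzᵢP/Pᵢˢᵃᵗ = 0.9668
  T = 345.6 K: ΣzᵢP/Pᵢˢᵃᵗ = 1.0263
Interpolating between 345.6 K and 347.5 K gives T ≈ 346.4 K.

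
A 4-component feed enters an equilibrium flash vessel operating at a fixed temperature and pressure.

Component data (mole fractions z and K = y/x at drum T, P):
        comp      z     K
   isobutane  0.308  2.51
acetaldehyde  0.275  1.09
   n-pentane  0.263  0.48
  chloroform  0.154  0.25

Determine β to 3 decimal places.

Iterate (Newton) starting at β = 0.34:
  β = 0.340: g = 0.0102, g' = -0.570 → β = 0.358
Converged at β = 0.358.

β = 0.358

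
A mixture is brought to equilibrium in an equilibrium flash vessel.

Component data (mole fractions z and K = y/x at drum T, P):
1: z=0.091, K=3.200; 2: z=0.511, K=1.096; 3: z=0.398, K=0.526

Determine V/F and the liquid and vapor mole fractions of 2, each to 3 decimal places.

V/F = 0.138, x_2 = 0.504, y_2 = 0.553

Material balance + equilibrium reduce to Σ zᵢ(Kᵢ−1)/(1+V/F(Kᵢ−1)) = 0.
Check two-phase: ΣzᵢKᵢ = 1.061 > 1 and Σzᵢ/Kᵢ = 1.251 > 1, so g(0) = 0.061 > 0 and g(1) = -0.251 < 0.
Newton–Raphson from V/F = 0.5:
  V/F = 0.500: g = -0.1051, g' = -0.258 → V/F = 0.092
  V/F = 0.092: g = 0.0178, g' = -0.407 → V/F = 0.136
  V/F = 0.136: g = 0.0009, g' = -0.368 → V/F = 0.138
Converged at V/F = 0.138.
Compositions from xᵢ = zᵢ/(1+V/F(Kᵢ−1)), yᵢ = Kᵢxᵢ:
  1: x = 0.070, y = 0.223
  2: x = 0.504, y = 0.553
  3: x = 0.426, y = 0.224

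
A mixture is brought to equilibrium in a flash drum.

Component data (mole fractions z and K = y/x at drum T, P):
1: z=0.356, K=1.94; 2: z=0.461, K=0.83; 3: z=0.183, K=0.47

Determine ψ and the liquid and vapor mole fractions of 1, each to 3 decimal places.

Newton–Raphson from ψ = 0.5:
  ψ = 0.500: g = 0.0100, g' = -0.257 → ψ = 0.539
Converged at ψ = 0.539.
Compositions from xᵢ = zᵢ/(1+ψ(Kᵢ−1)), yᵢ = Kᵢxᵢ:
  1: x = 0.236, y = 0.458
  2: x = 0.508, y = 0.421
  3: x = 0.256, y = 0.120

ψ = 0.539, x_1 = 0.236, y_1 = 0.458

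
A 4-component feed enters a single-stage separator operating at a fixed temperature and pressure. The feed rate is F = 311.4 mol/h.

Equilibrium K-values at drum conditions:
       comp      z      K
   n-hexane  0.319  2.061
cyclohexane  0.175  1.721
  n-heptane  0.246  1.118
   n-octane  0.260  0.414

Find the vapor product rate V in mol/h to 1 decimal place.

Iterate (Newton) starting at ψ = 0.5:
  ψ = 0.500: g = 0.1258, g' = -0.384 → ψ = 0.827
  ψ = 0.827: g = -0.0101, g' = -0.477 → ψ = 0.806
Converged at ψ = 0.806.
Then V = ψ·F = 0.8060·311.4 = 251.0 mol/h and L = F − V = 60.4 mol/h.

V = 251.0 mol/h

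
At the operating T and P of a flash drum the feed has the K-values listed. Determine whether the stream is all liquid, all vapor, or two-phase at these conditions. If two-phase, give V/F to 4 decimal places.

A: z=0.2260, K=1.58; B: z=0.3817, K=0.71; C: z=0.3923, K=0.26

all liquid

ΣzᵢKᵢ = 0.7301; Σzᵢ/Kᵢ = 2.1895.
Since ΣzᵢKᵢ < 1 the mixture is below its bubble point — single liquid phase.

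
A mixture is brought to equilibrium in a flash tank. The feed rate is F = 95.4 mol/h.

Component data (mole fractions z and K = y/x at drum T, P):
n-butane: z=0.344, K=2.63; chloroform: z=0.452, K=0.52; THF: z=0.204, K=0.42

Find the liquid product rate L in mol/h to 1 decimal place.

L = 69.7 mol/h

Let ψ = V/F and solve Σ zᵢ(Kᵢ−1)/(1+ψ(Kᵢ−1)) = 0.
Feasibility: ΣzᵢKᵢ = 1.225, Σzᵢ/Kᵢ = 1.486 — both > 1, two phases present.
Newton–Raphson from ψ = 0.49:
  ψ = 0.490: g = -0.1372, g' = -0.594 → ψ = 0.259
  ψ = 0.259: g = 0.0072, g' = -0.683 → ψ = 0.270
Converged at ψ = 0.270.
Then V = ψ·F = 0.2697·95.4 = 25.7 mol/h and L = F − V = 69.7 mol/h.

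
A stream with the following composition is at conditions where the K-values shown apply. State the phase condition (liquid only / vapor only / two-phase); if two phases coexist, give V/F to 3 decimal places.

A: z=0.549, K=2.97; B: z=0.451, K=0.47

ΣzᵢKᵢ = 1.843; Σzᵢ/Kᵢ = 1.144.
Both exceed 1, so a two-phase solution exists.
Material balance + equilibrium reduce to Σ zᵢ(Kᵢ−1)/(1+ψ(Kᵢ−1)) = 0.
Binary case is linear: z₁(K₁−1)(1+ψ(K₂−1)) + z₂(K₂−1)(1+ψ(K₁−1)) = 0
⇒ ψ = [z₁(K₁−1)+z₂(K₂−1)] / [−(K₁−1)(K₂−1)] = 0.8425/1.0441 = 0.807

two-phase, V/F = 0.807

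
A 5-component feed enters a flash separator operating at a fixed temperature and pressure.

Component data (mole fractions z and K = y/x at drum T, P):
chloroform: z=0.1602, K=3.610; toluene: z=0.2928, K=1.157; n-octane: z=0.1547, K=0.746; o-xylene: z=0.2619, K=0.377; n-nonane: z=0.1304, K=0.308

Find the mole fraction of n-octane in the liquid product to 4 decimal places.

x_n-octane = 0.1622

Material balance + equilibrium reduce to Σ zᵢ(Kᵢ−1)/(1+V/F(Kᵢ−1)) = 0.
Check two-phase: ΣzᵢKᵢ = 1.1714 > 1 and Σzᵢ/Kᵢ = 1.6229 > 1, so g(0) = 0.1714 > 0 and g(1) = -0.6229 < 0.
Newton–Raphson from V/F = 0.5:
  V/F = 0.5000: g = -0.19595, g' = -0.5851 → V/F = 0.1651
  V/F = 0.1651: g = 0.01224, g' = -0.7566 → V/F = 0.1813
  V/F = 0.1813: g = 0.00021, g' = -0.7315 → V/F = 0.1816
Converged at V/F = 0.1816.
Compositions from xᵢ = zᵢ/(1+V/F(Kᵢ−1)), yᵢ = Kᵢxᵢ:
  chloroform: x = 0.1087, y = 0.3924
  toluene: x = 0.2847, y = 0.3294
  n-octane: x = 0.1622, y = 0.1210
  o-xylene: x = 0.2953, y = 0.1113
  n-nonane: x = 0.1491, y = 0.0459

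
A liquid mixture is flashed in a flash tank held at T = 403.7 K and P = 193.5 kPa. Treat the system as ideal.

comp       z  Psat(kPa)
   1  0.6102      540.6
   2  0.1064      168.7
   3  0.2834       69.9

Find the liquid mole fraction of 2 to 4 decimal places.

x_2 = 0.1198

Raoult's law: Kᵢ = Pᵢˢᵃᵗ/P = Pᵢˢᵃᵗ/193.5.
  K_1 = 540.6/193.5 = 2.793798, K_2 = 168.7/193.5 = 0.871835, K_3 = 69.9/193.5 = 0.361240
Let β = V/F and solve Σ zᵢ(Kᵢ−1)/(1+β(Kᵢ−1)) = 0.
Check two-phase: ΣzᵢKᵢ = 1.8999 > 1 and Σzᵢ/Kᵢ = 1.1250 > 1, so g(0) = 0.8999 > 0 and g(1) = -0.1250 < 0.
Newton–Raphson from β = 0.5:
  β = 0.5000: g = 0.29649, g' = -0.7973 → β = 0.8719
  β = 0.8719: g = 0.00299, g' = -0.8899 → β = 0.8752
Converged at β = 0.8752.
Compositions from xᵢ = zᵢ/(1+β(Kᵢ−1)), yᵢ = Kᵢxᵢ:
  1: x = 0.2374, y = 0.6633
  2: x = 0.1198, y = 0.1045
  3: x = 0.6427, y = 0.2322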